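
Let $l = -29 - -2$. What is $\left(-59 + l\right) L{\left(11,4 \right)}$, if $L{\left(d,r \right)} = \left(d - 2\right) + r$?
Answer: $-1118$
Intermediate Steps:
$L{\left(d,r \right)} = -2 + d + r$ ($L{\left(d,r \right)} = \left(-2 + d\right) + r = -2 + d + r$)
$l = -27$ ($l = -29 + 2 = -27$)
$\left(-59 + l\right) L{\left(11,4 \right)} = \left(-59 - 27\right) \left(-2 + 11 + 4\right) = \left(-86\right) 13 = -1118$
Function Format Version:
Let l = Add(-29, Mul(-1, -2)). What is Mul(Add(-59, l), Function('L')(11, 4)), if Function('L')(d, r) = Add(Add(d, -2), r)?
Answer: -1118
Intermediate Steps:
Function('L')(d, r) = Add(-2, d, r) (Function('L')(d, r) = Add(Add(-2, d), r) = Add(-2, d, r))
l = -27 (l = Add(-29, 2) = -27)
Mul(Add(-59, l), Function('L')(11, 4)) = Mul(Add(-59, -27), Add(-2, 11, 4)) = Mul(-86, 13) = -1118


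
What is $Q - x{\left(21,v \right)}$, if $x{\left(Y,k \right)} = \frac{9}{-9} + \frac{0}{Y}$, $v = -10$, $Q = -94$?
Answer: $-93$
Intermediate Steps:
$x{\left(Y,k \right)} = -1$ ($x{\left(Y,k \right)} = 9 \left(- \frac{1}{9}\right) + 0 = -1 + 0 = -1$)
$Q - x{\left(21,v \right)} = -94 - -1 = -94 + 1 = -93$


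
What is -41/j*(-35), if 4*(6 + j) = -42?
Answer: -2870/33 ≈ -86.970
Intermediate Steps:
j = -33/2 (j = -6 + (1/4)*(-42) = -6 - 21/2 = -33/2 ≈ -16.500)
-41/j*(-35) = -41/(-33/2)*(-35) = -41*(-2/33)*(-35) = (82/33)*(-35) = -2870/33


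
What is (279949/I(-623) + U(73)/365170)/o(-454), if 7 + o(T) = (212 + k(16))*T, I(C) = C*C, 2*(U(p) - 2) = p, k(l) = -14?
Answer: -204487838593/25483321967880140 ≈ -8.0244e-6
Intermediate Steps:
U(p) = 2 + p/2
I(C) = C**2
o(T) = -7 + 198*T (o(T) = -7 + (212 - 14)*T = -7 + 198*T)
(279949/I(-623) + U(73)/365170)/o(-454) = (279949/((-623)**2) + (2 + (1/2)*73)/365170)/(-7 + 198*(-454)) = (279949/388129 + (2 + 73/2)*(1/365170))/(-7 - 89892) = (279949*(1/388129) + (77/2)*(1/365170))/(-89899) = (279949/388129 + 77/730340)*(-1/89899) = (204487838593/283466133860)*(-1/89899) = -204487838593/25483321967880140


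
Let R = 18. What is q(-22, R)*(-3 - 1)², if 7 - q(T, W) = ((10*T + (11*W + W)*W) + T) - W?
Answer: -57936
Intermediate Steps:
q(T, W) = 7 + W - 12*W² - 11*T (q(T, W) = 7 - (((10*T + (11*W + W)*W) + T) - W) = 7 - (((10*T + (12*W)*W) + T) - W) = 7 - (((10*T + 12*W²) + T) - W) = 7 - ((11*T + 12*W²) - W) = 7 - (-W + 11*T + 12*W²) = 7 + (W - 12*W² - 11*T) = 7 + W - 12*W² - 11*T)
q(-22, R)*(-3 - 1)² = (7 + 18 - 12*18² - 11*(-22))*(-3 - 1)² = (7 + 18 - 12*324 + 242)*(-4)² = (7 + 18 - 3888 + 242)*16 = -3621*16 = -57936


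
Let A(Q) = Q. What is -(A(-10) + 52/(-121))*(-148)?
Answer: -186776/121 ≈ -1543.6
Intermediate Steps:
-(A(-10) + 52/(-121))*(-148) = -(-10 + 52/(-121))*(-148) = -(-10 + 52*(-1/121))*(-148) = -(-10 - 52/121)*(-148) = -(-1262)*(-148)/121 = -1*186776/121 = -186776/121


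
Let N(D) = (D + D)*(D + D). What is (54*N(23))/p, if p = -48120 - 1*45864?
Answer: -4761/3916 ≈ -1.2158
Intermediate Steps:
N(D) = 4*D² (N(D) = (2*D)*(2*D) = 4*D²)
p = -93984 (p = -48120 - 45864 = -93984)
(54*N(23))/p = (54*(4*23²))/(-93984) = (54*(4*529))*(-1/93984) = (54*2116)*(-1/93984) = 114264*(-1/93984) = -4761/3916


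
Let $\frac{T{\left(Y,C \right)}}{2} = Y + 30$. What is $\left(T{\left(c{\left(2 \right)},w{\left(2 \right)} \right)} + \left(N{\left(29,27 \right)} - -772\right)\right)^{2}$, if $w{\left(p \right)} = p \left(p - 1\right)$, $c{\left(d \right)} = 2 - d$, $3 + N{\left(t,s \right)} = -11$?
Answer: $669124$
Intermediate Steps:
$N{\left(t,s \right)} = -14$ ($N{\left(t,s \right)} = -3 - 11 = -14$)
$w{\left(p \right)} = p \left(-1 + p\right)$
$T{\left(Y,C \right)} = 60 + 2 Y$ ($T{\left(Y,C \right)} = 2 \left(Y + 30\right) = 2 \left(30 + Y\right) = 60 + 2 Y$)
$\left(T{\left(c{\left(2 \right)},w{\left(2 \right)} \right)} + \left(N{\left(29,27 \right)} - -772\right)\right)^{2} = \left(\left(60 + 2 \left(2 - 2\right)\right) - -758\right)^{2} = \left(\left(60 + 2 \left(2 - 2\right)\right) + \left(-14 + 772\right)\right)^{2} = \left(\left(60 + 2 \cdot 0\right) + 758\right)^{2} = \left(\left(60 + 0\right) + 758\right)^{2} = \left(60 + 758\right)^{2} = 818^{2} = 669124$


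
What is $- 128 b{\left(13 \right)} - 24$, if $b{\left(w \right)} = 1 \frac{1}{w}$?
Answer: $- \frac{440}{13} \approx -33.846$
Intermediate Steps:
$b{\left(w \right)} = \frac{1}{w}$
$- 128 b{\left(13 \right)} - 24 = - \frac{128}{13} - 24 = - \frac{440}{13}$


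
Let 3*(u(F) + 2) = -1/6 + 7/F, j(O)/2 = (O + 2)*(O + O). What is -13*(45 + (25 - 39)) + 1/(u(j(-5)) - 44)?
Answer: -1112743/2761 ≈ -403.02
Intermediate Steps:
j(O) = 4*O*(2 + O) (j(O) = 2*((O + 2)*(O + O)) = 2*((2 + O)*(2*O)) = 2*(2*O*(2 + O)) = 4*O*(2 + O))
u(F) = -37/18 + 7/(3*F) (u(F) = -2 + (-1/6 + 7/F)/3 = -2 + (-1/18 + 7/(3*F)) = -37/18 + 7/(3*F))
-13*(45 + (25 - 39)) + 1/(u(j(-5)) - 44) = -13*(45 + (25 - 39)) + 1/((42 - 148*(-5)*(2 - 5))/(18*((4*(-5)*(2 - 5)))) - 44) = -13*(45 - 14) + 1/((42 - 148*(-5)*(-3))/(18*((4*(-5)*(-3)))) - 44) = -13*31 + 1/((1/18)*(42 - 37*60)/60 - 44) = -403 + 1/((1/18)*(1/60)*(42 - 2220) - 44) = -403 + 1/((1/18)*(1/60)*(-2178) - 44) = -403 + 1/(-121/60 - 44) = -403 + 1/(-2761/60) = -403 - 60/2761 = -1112743/2761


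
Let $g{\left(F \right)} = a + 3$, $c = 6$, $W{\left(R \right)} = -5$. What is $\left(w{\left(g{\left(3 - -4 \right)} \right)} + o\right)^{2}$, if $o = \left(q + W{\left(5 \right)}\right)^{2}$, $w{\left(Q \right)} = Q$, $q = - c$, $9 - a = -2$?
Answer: $18225$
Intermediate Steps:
$a = 11$ ($a = 9 - -2 = 9 + 2 = 11$)
$q = -6$ ($q = \left(-1\right) 6 = -6$)
$g{\left(F \right)} = 14$ ($g{\left(F \right)} = 11 + 3 = 14$)
$o = 121$ ($o = \left(-6 - 5\right)^{2} = \left(-11\right)^{2} = 121$)
$\left(w{\left(g{\left(3 - -4 \right)} \right)} + o\right)^{2} = \left(14 + 121\right)^{2} = 135^{2} = 18225$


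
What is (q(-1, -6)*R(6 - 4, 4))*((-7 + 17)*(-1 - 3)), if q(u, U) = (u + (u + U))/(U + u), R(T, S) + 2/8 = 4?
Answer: -1200/7 ≈ -171.43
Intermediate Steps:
R(T, S) = 15/4 (R(T, S) = -¼ + 4 = 15/4)
q(u, U) = (U + 2*u)/(U + u) (q(u, U) = (u + (U + u))/(U + u) = (U + 2*u)/(U + u))
(q(-1, -6)*R(6 - 4, 4))*((-7 + 17)*(-1 - 3)) = (((-6 + 2*(-1))/(-6 - 1))*(15/4))*((-7 + 17)*(-1 - 3)) = (((-6 - 2)/(-7))*(15/4))*(10*(-4)) = (-⅐*(-8)*(15/4))*(-40) = ((8/7)*(15/4))*(-40) = (30/7)*(-40) = -1200/7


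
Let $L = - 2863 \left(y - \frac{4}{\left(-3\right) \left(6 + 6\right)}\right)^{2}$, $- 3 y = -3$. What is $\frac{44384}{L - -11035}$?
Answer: $\frac{3595104}{607535} \approx 5.9175$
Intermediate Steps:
$y = 1$ ($y = \left(- \frac{1}{3}\right) \left(-3\right) = 1$)
$L = - \frac{286300}{81}$ ($L = - 2863 \left(1 - \frac{4}{\left(-3\right) \left(6 + 6\right)}\right)^{2} = - 2863 \left(1 - \frac{4}{\left(-3\right) 12}\right)^{2} = - 2863 \left(1 - \frac{4}{-36}\right)^{2} = - 2863 \left(1 - - \frac{1}{9}\right)^{2} = - 2863 \left(1 + \frac{1}{9}\right)^{2} = - 2863 \left(\frac{10}{9}\right)^{2} = \left(-2863\right) \frac{100}{81} = - \frac{286300}{81} \approx -3534.6$)
$\frac{44384}{L - -11035} = \frac{44384}{- \frac{286300}{81} - -11035} = \frac{44384}{- \frac{286300}{81} + 11035} = \frac{44384}{\frac{607535}{81}} = 44384 \cdot \frac{81}{607535} = \frac{3595104}{607535}$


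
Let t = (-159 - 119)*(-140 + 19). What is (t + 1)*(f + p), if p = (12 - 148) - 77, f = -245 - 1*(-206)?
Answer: -8477028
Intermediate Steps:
t = 33638 (t = -278*(-121) = 33638)
f = -39 (f = -245 + 206 = -39)
p = -213 (p = -136 - 77 = -213)
(t + 1)*(f + p) = (33638 + 1)*(-39 - 213) = 33639*(-252) = -8477028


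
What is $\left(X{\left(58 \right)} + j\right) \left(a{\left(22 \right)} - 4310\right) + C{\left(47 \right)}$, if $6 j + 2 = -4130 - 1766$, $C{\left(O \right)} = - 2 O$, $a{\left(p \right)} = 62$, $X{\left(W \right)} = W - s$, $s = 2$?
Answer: $3937802$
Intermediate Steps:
$X{\left(W \right)} = -2 + W$ ($X{\left(W \right)} = W - 2 = -2 + W$)
$j = -983$ ($j = - \frac{1}{3} + \frac{-4130 - 1766}{6} = - \frac{1}{3} + \frac{1}{6} \left(-5896\right) = - \frac{1}{3} - \frac{2948}{3} = -983$)
$\left(X{\left(58 \right)} + j\right) \left(a{\left(22 \right)} - 4310\right) + C{\left(47 \right)} = \left(\left(-2 + 58\right) - 983\right) \left(62 - 4310\right) - 94 = \left(56 - 983\right) \left(-4248\right) - 94 = \left(-927\right) \left(-4248\right) - 94 = 3937896 - 94 = 3937802$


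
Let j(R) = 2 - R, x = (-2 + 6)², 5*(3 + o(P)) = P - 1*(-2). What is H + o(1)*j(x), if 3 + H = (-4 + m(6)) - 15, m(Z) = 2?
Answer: 68/5 ≈ 13.600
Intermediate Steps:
o(P) = -13/5 + P/5 (o(P) = -3 + (P - 1*(-2))/5 = -3 + (P + 2)/5 = -3 + (2 + P)/5 = -3 + (⅖ + P/5) = -13/5 + P/5)
x = 16 (x = 4² = 16)
H = -20 (H = -3 + ((-4 + 2) - 15) = -3 + (-2 - 15) = -3 - 17 = -20)
H + o(1)*j(x) = -20 + (-13/5 + (⅕)*1)*(2 - 1*16) = -20 + (-13/5 + ⅕)*(2 - 16) = -20 - 12/5*(-14) = -20 + 168/5 = 68/5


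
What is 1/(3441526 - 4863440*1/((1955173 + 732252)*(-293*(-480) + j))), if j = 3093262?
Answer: 869086908235/2990985190949880266 ≈ 2.9057e-7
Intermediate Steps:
1/(3441526 - 4863440*1/((1955173 + 732252)*(-293*(-480) + j))) = 1/(3441526 - 4863440*1/((1955173 + 732252)*(-293*(-480) + 3093262))) = 1/(3441526 - 4863440*1/(2687425*(140640 + 3093262))) = 1/(3441526 - 4863440/(3233902*2687425)) = 1/(3441526 - 4863440/8690869082350) = 1/(3441526 - 4863440*1/8690869082350) = 1/(3441526 - 486344/869086908235) = 1/(2990985190949880266/869086908235) = 869086908235/2990985190949880266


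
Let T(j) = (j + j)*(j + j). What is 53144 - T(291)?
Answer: -285580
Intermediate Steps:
T(j) = 4*j² (T(j) = (2*j)*(2*j) = 4*j²)
53144 - T(291) = 53144 - 4*291² = 53144 - 4*84681 = 53144 - 1*338724 = 53144 - 338724 = -285580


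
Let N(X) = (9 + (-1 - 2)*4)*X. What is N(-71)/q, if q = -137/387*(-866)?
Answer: 82431/118642 ≈ 0.69479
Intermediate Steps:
q = 118642/387 (q = -137*1/387*(-866) = -137/387*(-866) = 118642/387 ≈ 306.57)
N(X) = -3*X (N(X) = (9 - 3*4)*X = (9 - 12)*X = -3*X)
N(-71)/q = (-3*(-71))/(118642/387) = 213*(387/118642) = 82431/118642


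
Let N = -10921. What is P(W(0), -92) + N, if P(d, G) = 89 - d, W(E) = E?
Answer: -10832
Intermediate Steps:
P(W(0), -92) + N = (89 - 1*0) - 10921 = (89 + 0) - 10921 = 89 - 10921 = -10832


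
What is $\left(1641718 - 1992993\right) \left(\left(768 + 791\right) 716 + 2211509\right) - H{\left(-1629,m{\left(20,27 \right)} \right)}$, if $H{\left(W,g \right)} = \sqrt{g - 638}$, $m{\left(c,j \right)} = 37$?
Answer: $-1168956435075 - i \sqrt{601} \approx -1.169 \cdot 10^{12} - 24.515 i$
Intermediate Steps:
$H{\left(W,g \right)} = \sqrt{-638 + g}$
$\left(1641718 - 1992993\right) \left(\left(768 + 791\right) 716 + 2211509\right) - H{\left(-1629,m{\left(20,27 \right)} \right)} = \left(1641718 - 1992993\right) \left(\left(768 + 791\right) 716 + 2211509\right) - \sqrt{-638 + 37} = - 351275 \left(1559 \cdot 716 + 2211509\right) - \sqrt{-601} = - 351275 \left(1116244 + 2211509\right) - i \sqrt{601} = \left(-351275\right) 3327753 - i \sqrt{601} = -1168956435075 - i \sqrt{601}$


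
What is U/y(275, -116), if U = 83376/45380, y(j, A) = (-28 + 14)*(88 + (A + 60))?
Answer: -5211/1270640 ≈ -0.0041011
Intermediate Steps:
y(j, A) = -2072 - 14*A (y(j, A) = -14*(88 + (60 + A)) = -14*(148 + A) = -2072 - 14*A)
U = 20844/11345 (U = 83376*(1/45380) = 20844/11345 ≈ 1.8373)
U/y(275, -116) = 20844/(11345*(-2072 - 14*(-116))) = 20844/(11345*(-2072 + 1624)) = (20844/11345)/(-448) = (20844/11345)*(-1/448) = -5211/1270640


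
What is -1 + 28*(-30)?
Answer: -841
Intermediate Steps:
-1 + 28*(-30) = -1 - 840 = -841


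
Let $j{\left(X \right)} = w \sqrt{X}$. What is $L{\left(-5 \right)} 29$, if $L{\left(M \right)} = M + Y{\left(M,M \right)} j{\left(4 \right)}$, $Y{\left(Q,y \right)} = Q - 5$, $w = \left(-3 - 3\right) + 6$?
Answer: $-145$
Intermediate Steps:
$w = 0$ ($w = -6 + 6 = 0$)
$Y{\left(Q,y \right)} = -5 + Q$
$j{\left(X \right)} = 0$ ($j{\left(X \right)} = 0 \sqrt{X} = 0$)
$L{\left(M \right)} = M$ ($L{\left(M \right)} = M + \left(-5 + M\right) 0 = M + 0 = M$)
$L{\left(-5 \right)} 29 = \left(-5\right) 29 = -145$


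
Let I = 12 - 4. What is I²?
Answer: 64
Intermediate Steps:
I = 8
I² = 8² = 64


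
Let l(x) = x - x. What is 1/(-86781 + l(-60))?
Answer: -1/86781 ≈ -1.1523e-5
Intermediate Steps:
l(x) = 0
1/(-86781 + l(-60)) = 1/(-86781 + 0) = 1/(-86781) = -1/86781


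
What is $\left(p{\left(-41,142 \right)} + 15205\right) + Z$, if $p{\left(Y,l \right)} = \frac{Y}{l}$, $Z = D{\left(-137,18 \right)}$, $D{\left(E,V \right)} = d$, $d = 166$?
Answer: $\frac{2182641}{142} \approx 15371.0$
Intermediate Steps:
$D{\left(E,V \right)} = 166$
$Z = 166$
$\left(p{\left(-41,142 \right)} + 15205\right) + Z = \left(- \frac{41}{142} + 15205\right) + 166 = \frac{2159069}{142} + 166 = \frac{2182641}{142}$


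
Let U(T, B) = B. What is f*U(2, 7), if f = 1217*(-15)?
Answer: -127785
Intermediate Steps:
f = -18255
f*U(2, 7) = -18255*7 = -127785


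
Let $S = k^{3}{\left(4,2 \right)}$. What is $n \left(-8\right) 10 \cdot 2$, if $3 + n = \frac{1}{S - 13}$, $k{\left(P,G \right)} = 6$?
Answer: $\frac{97280}{203} \approx 479.21$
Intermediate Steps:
$S = 216$ ($S = 6^{3} = 216$)
$n = - \frac{608}{203}$ ($n = -3 + \frac{1}{216 - 13} = -3 + \frac{1}{203} = - \frac{608}{203} \approx -2.9951$)
$n \left(-8\right) 10 \cdot 2 = \left(- \frac{608}{203}\right) \left(-8\right) 10 \cdot 2 = \frac{4864}{203} \cdot 20 = \frac{97280}{203}$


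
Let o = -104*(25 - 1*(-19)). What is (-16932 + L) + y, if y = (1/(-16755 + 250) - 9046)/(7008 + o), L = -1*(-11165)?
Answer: -231637606951/40140160 ≈ -5770.7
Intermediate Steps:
L = 11165
o = -4576 (o = -104*(25 + 19) = -104*44 = -4576)
y = -149304231/40140160 (y = (1/(-16755 + 250) - 9046)/(7008 - 4576) = (1/(-16505) - 9046)/2432 = (-1/16505 - 9046)*(1/2432) = -149304231/16505*1/2432 = -149304231/40140160 ≈ -3.7196)
(-16932 + L) + y = (-16932 + 11165) - 149304231/40140160 = -5767 - 149304231/40140160 = -231637606951/40140160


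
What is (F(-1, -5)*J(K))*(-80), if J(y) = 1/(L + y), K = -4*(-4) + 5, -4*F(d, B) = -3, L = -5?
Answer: -15/4 ≈ -3.7500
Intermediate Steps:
F(d, B) = ¾ (F(d, B) = -¼*(-3) = ¾)
K = 21 (K = 16 + 5 = 21)
J(y) = 1/(-5 + y)
(F(-1, -5)*J(K))*(-80) = (3/(4*(-5 + 21)))*(-80) = ((¾)/16)*(-80) = ((¾)*(1/16))*(-80) = (3/64)*(-80) = -15/4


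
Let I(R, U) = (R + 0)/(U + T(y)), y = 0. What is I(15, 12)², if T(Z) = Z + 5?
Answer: 225/289 ≈ 0.77855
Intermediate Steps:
T(Z) = 5 + Z
I(R, U) = R/(5 + U) (I(R, U) = (R + 0)/(U + (5 + 0)) = R/(U + 5) = R/(5 + U))
I(15, 12)² = (15/(5 + 12))² = (15/17)² = 225/289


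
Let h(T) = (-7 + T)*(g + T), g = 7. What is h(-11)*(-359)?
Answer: -25848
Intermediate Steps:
h(T) = (-7 + T)*(7 + T)
h(-11)*(-359) = (-49 + (-11)**2)*(-359) = (-49 + 121)*(-359) = 72*(-359) = -25848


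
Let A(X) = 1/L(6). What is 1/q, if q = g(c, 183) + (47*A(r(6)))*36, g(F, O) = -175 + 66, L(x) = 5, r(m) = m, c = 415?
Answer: 5/1147 ≈ 0.0043592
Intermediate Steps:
g(F, O) = -109
A(X) = ⅕ (A(X) = 1/5 = ⅕)
q = 1147/5 (q = -109 + (47*(⅕))*36 = -109 + (47/5)*36 = -109 + 1692/5 = 1147/5 ≈ 229.40)
1/q = 1/(1147/5) = 5/1147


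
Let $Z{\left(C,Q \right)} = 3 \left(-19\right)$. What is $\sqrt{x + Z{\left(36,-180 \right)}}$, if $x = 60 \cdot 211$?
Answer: $\sqrt{12603} \approx 112.26$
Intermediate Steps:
$Z{\left(C,Q \right)} = -57$
$x = 12660$
$\sqrt{x + Z{\left(36,-180 \right)}} = \sqrt{12660 - 57} = \sqrt{12603}$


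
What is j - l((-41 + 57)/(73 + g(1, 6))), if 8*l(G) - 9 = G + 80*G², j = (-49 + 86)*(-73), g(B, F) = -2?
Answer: -108992913/40328 ≈ -2702.7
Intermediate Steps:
j = -2701 (j = 37*(-73) = -2701)
l(G) = 9/8 + 10*G² + G/8 (l(G) = 9/8 + (G + 80*G²)/8 = 9/8 + (10*G² + G/8) = 9/8 + 10*G² + G/8)
j - l((-41 + 57)/(73 + g(1, 6))) = -2701 - (9/8 + 10*((-41 + 57)/(73 - 2))² + ((-41 + 57)/(73 - 2))/8) = -2701 - (9/8 + 10*(16/71)² + (16/71)/8) = -2701 - (9/8 + 10*(16*(1/71))² + (16*(1/71))/8) = -2701 - (9/8 + 10*(16/71)² + (⅛)*(16/71)) = -2701 - (9/8 + 10*(256/5041) + 2/71) = -2701 - (9/8 + 2560/5041 + 2/71) = -2701 - 1*66985/40328 = -2701 - 66985/40328 = -108992913/40328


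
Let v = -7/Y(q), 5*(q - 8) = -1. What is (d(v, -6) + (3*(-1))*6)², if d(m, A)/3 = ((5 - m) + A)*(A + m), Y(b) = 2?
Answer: 127449/16 ≈ 7965.6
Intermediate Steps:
q = 39/5 (q = 8 + (⅕)*(-1) = 8 - ⅕ = 39/5 ≈ 7.8000)
v = -7/2 ≈ -3.5000
d(m, A) = 3*(A + m)*(5 + A - m) (d(m, A) = 3*(((5 - m) + A)*(A + m)) = 3*((5 + A - m)*(A + m)) = 3*((A + m)*(5 + A - m)) = 3*(A + m)*(5 + A - m))
(d(v, -6) + (3*(-1))*6)² = ((-3*(-7/2)² + 3*(-6)² + 15*(-6) + 15*(-7/2)) + (3*(-1))*6)² = ((-3*49/4 + 3*36 - 90 - 105/2) - 3*6)² = ((-147/4 + 108 - 90 - 105/2) - 18)² = (-285/4 - 18)² = (-357/4)² = 127449/16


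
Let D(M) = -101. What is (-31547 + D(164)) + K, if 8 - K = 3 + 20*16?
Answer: -31963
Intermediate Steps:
K = -315 (K = 8 - (3 + 20*16) = 8 - (3 + 320) = 8 - 1*323 = 8 - 323 = -315)
(-31547 + D(164)) + K = (-31547 - 101) - 315 = -31648 - 315 = -31963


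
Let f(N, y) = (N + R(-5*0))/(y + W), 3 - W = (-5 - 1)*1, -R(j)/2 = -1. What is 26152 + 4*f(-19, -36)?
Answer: 706172/27 ≈ 26155.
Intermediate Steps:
R(j) = 2 (R(j) = -2*(-1) = 2)
W = 9 (W = 3 - (-5 - 1) = 3 - (-6) = 3 - 1*(-6) = 3 + 6 = 9)
f(N, y) = (2 + N)/(9 + y) (f(N, y) = (N + 2)/(y + 9) = (2 + N)/(9 + y))
26152 + 4*f(-19, -36) = 26152 + 4*((2 - 19)/(9 - 36)) = 26152 + 4*(-17/(-27)) = 26152 + 4*(-1/27*(-17)) = 26152 + 4*(17/27) = 26152 + 68/27 = 706172/27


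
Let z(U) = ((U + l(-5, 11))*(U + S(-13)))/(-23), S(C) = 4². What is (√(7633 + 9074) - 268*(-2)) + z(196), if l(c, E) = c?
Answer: -28164/23 + √16707 ≈ -1095.3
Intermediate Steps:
S(C) = 16
z(U) = -(-5 + U)*(16 + U)/23 (z(U) = ((U - 5)*(U + 16))/(-23) = ((-5 + U)*(16 + U))*(-1/23) = -(-5 + U)*(16 + U)/23)
(√(7633 + 9074) - 268*(-2)) + z(196) = (√(7633 + 9074) - 268*(-2)) + (80/23 - 11/23*196 - 1/23*196²) = (√16707 + 536) + (80/23 - 2156/23 - 1/23*38416) = (536 + √16707) + (80/23 - 2156/23 - 38416/23) = (536 + √16707) - 40492/23 = -28164/23 + √16707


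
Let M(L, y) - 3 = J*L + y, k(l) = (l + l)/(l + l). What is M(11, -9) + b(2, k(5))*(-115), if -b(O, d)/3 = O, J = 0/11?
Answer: 684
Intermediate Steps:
k(l) = 1 (k(l) = (2*l)/((2*l)) = (2*l)*(1/(2*l)) = 1)
J = 0 (J = 0*(1/11) = 0)
b(O, d) = -3*O
M(L, y) = 3 + y (M(L, y) = 3 + (0*L + y) = 3 + (0 + y) = 3 + y)
M(11, -9) + b(2, k(5))*(-115) = (3 - 9) - 3*2*(-115) = -6 - 6*(-115) = -6 + 690 = 684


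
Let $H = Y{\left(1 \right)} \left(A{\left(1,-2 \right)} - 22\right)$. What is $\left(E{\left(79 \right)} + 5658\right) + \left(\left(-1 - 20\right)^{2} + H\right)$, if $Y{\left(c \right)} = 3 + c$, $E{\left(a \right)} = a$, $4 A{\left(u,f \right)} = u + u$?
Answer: $6092$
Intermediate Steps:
$A{\left(u,f \right)} = \frac{u}{2}$ ($A{\left(u,f \right)} = \frac{u + u}{4} = \frac{2 u}{4} = \frac{u}{2}$)
$H = -86$ ($H = \left(3 + 1\right) \left(\frac{1}{2} \cdot 1 - 22\right) = 4 \left(\frac{1}{2} - 22\right) = 4 \left(- \frac{43}{2}\right) = -86$)
$\left(E{\left(79 \right)} + 5658\right) + \left(\left(-1 - 20\right)^{2} + H\right) = \left(79 + 5658\right) - \left(86 - \left(-1 - 20\right)^{2}\right) = 5737 - \left(86 - \left(-21\right)^{2}\right) = 5737 + \left(441 - 86\right) = 5737 + 355 = 6092$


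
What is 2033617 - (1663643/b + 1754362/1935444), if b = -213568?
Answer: 210149050927125335/103337226048 ≈ 2.0336e+6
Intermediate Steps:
2033617 - (1663643/b + 1754362/1935444) = 2033617 - (1663643/(-213568) + 1754362/1935444) = 2033617 - (1663643*(-1/213568) + 1754362*(1/1935444)) = 2033617 - (-1663643/213568 + 877181/967722) = 2033617 - 1*(-711303069719/103337226048) = 2033617 + 711303069719/103337226048 = 210149050927125335/103337226048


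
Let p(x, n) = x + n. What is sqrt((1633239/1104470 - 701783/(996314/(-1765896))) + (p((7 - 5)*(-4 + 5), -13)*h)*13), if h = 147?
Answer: 3*sqrt(339924513419621562406679430)/50018132890 ≈ 1105.8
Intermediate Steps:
p(x, n) = n + x
sqrt((1633239/1104470 - 701783/(996314/(-1765896))) + (p((7 - 5)*(-4 + 5), -13)*h)*13) = sqrt((1633239/1104470 - 701783/(996314/(-1765896))) + ((-13 + (7 - 5)*(-4 + 5))*147)*13) = sqrt((1633239*(1/1104470) - 701783/(996314*(-1/1765896))) + ((-13 + 2*1)*147)*13) = sqrt((1633239/1104470 - 701783/(-45287/80268)) + ((-13 + 2)*147)*13) = sqrt((1633239/1104470 - 701783*(-80268/45287)) - 11*147*13) = sqrt((1633239/1104470 + 56330717844/45287) - 1617*13) = sqrt(62215661901657273/50018132890 - 21021) = sqrt(61164230730176583/50018132890) = 3*sqrt(339924513419621562406679430)/50018132890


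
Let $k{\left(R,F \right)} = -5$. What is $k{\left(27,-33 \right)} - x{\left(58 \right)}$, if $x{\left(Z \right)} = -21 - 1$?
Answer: $17$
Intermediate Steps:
$x{\left(Z \right)} = -22$ ($x{\left(Z \right)} = -21 - 1 = -22$)
$k{\left(27,-33 \right)} - x{\left(58 \right)} = -5 - -22 = -5 + 22 = 17$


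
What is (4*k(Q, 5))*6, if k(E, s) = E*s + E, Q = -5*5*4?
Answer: -14400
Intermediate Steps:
Q = -100 (Q = -25*4 = -100)
k(E, s) = E + E*s
(4*k(Q, 5))*6 = (4*(-100*(1 + 5)))*6 = (4*(-100*6))*6 = (4*(-600))*6 = -2400*6 = -14400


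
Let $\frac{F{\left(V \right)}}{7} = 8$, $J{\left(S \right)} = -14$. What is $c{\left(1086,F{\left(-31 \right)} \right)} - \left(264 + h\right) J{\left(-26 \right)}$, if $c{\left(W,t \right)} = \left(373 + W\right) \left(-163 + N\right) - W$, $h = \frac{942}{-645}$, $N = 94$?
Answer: $- \frac{21087511}{215} \approx -98082.0$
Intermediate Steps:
$h = - \frac{314}{215}$ ($h = 942 \left(- \frac{1}{645}\right) = - \frac{314}{215} \approx -1.4605$)
$F{\left(V \right)} = 56$ ($F{\left(V \right)} = 7 \cdot 8 = 56$)
$c{\left(W,t \right)} = -25737 - 70 W$ ($c{\left(W,t \right)} = \left(373 + W\right) \left(-163 + 94\right) - W = \left(373 + W\right) \left(-69\right) - W = \left(-25737 - 69 W\right) - W = -25737 - 70 W$)
$c{\left(1086,F{\left(-31 \right)} \right)} - \left(264 + h\right) J{\left(-26 \right)} = \left(-25737 - 76020\right) - \left(264 - \frac{314}{215}\right) \left(-14\right) = \left(-25737 - 76020\right) - \frac{56446}{215} \left(-14\right) = -101757 - - \frac{790244}{215} = -101757 + \frac{790244}{215} = - \frac{21087511}{215}$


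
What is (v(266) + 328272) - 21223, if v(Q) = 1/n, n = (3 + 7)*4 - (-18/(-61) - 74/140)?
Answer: 52750101323/171797 ≈ 3.0705e+5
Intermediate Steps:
n = 171797/4270 (n = 10*4 - (-18*(-1/61) - 74*1/140) = 40 - (18/61 - 37/70) = 40 - 1*(-997/4270) = 40 + 997/4270 = 171797/4270 ≈ 40.233)
v(Q) = 4270/171797 (v(Q) = 1/(171797/4270) = 4270/171797)
(v(266) + 328272) - 21223 = (4270/171797 + 328272) - 21223 = 56396149054/171797 - 21223 = 52750101323/171797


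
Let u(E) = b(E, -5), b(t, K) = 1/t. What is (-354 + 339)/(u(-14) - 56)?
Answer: 42/157 ≈ 0.26752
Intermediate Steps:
u(E) = 1/E
(-354 + 339)/(u(-14) - 56) = (-354 + 339)/(1/(-14) - 56) = -15/(-1/14 - 56) = -15/(-785/14) = -14/785*(-15) = 42/157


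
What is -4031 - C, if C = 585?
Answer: -4616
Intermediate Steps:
-4031 - C = -4031 - 1*585 = -4031 - 585 = -4616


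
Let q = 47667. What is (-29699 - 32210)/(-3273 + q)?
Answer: -61909/44394 ≈ -1.3945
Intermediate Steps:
(-29699 - 32210)/(-3273 + q) = (-29699 - 32210)/(-3273 + 47667) = -61909/44394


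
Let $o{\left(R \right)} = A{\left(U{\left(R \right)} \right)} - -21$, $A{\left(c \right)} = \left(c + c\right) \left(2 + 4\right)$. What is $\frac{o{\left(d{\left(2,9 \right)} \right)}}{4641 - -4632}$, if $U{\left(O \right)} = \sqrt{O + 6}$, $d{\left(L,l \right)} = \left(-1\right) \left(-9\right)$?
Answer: $\frac{7}{3091} + \frac{4 \sqrt{15}}{3091} \approx 0.0072766$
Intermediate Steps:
$d{\left(L,l \right)} = 9$
$U{\left(O \right)} = \sqrt{6 + O}$
$A{\left(c \right)} = 12 c$ ($A{\left(c \right)} = 2 c 6 = 12 c$)
$o{\left(R \right)} = 21 + 12 \sqrt{6 + R}$ ($o{\left(R \right)} = 12 \sqrt{6 + R} - -21 = 12 \sqrt{6 + R} + 21 = 21 + 12 \sqrt{6 + R}$)
$\frac{o{\left(d{\left(2,9 \right)} \right)}}{4641 - -4632} = \frac{21 + 12 \sqrt{6 + 9}}{4641 - -4632} = \frac{21 + 12 \sqrt{15}}{4641 + 4632} = \frac{21 + 12 \sqrt{15}}{9273} = \left(21 + 12 \sqrt{15}\right) \frac{1}{9273} = \frac{7}{3091} + \frac{4 \sqrt{15}}{3091}$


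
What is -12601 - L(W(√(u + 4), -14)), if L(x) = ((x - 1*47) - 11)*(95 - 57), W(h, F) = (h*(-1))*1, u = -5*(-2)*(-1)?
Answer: -10397 + 38*I*√6 ≈ -10397.0 + 93.081*I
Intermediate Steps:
u = -10 (u = 10*(-1) = -10)
W(h, F) = -h (W(h, F) = -h*1 = -h)
L(x) = -2204 + 38*x (L(x) = ((x - 47) - 11)*38 = ((-47 + x) - 11)*38 = (-58 + x)*38 = -2204 + 38*x)
-12601 - L(W(√(u + 4), -14)) = -12601 - (-2204 + 38*(-√(-10 + 4))) = -12601 - (-2204 + 38*(-√(-6))) = -12601 - (-2204 + 38*(-I*√6)) = -12601 - (-2204 - 38*I*√6) = -12601 + (2204 + 38*I*√6) = -10397 + 38*I*√6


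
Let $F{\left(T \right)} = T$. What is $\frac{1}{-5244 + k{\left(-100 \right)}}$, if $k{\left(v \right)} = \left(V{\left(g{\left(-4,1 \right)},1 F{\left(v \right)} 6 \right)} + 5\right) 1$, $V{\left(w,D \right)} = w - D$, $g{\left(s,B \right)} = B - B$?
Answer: $- \frac{1}{4639} \approx -0.00021556$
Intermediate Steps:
$g{\left(s,B \right)} = 0$
$k{\left(v \right)} = 5 - 6 v$ ($k{\left(v \right)} = \left(\left(0 - 1 v 6\right) + 5\right) 1 = \left(\left(0 - v 6\right) + 5\right) 1 = \left(\left(0 - 6 v\right) + 5\right) 1 = \left(- 6 v + 5\right) 1 = \left(5 - 6 v\right) 1 = 5 - 6 v$)
$\frac{1}{-5244 + k{\left(-100 \right)}} = \frac{1}{-5244 + \left(5 - -600\right)} = \frac{1}{-5244 + \left(5 + 600\right)} = \frac{1}{-5244 + 605} = \frac{1}{-4639} = - \frac{1}{4639}$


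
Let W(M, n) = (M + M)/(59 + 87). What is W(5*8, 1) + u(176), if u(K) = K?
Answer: 12888/73 ≈ 176.55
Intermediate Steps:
W(M, n) = M/73 (W(M, n) = (2*M)/146 = (2*M)*(1/146) = M/73)
W(5*8, 1) + u(176) = (5*8)/73 + 176 = (1/73)*40 + 176 = 40/73 + 176 = 12888/73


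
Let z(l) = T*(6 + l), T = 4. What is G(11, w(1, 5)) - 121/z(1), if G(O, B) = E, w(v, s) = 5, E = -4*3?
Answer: -457/28 ≈ -16.321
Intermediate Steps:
E = -12
G(O, B) = -12
z(l) = 24 + 4*l (z(l) = 4*(6 + l) = 24 + 4*l)
G(11, w(1, 5)) - 121/z(1) = -12 - 121/(24 + 4*1) = -12 - 121/(24 + 4) = -12 - 121/28 = -457/28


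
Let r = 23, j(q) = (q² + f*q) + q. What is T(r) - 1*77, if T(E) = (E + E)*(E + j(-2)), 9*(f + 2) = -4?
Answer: 11681/9 ≈ 1297.9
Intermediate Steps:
f = -22/9 (f = -2 + (⅑)*(-4) = -2 - 4/9 = -22/9 ≈ -2.4444)
j(q) = q² - 13*q/9 (j(q) = (q² - 22*q/9) + q = q² - 13*q/9)
T(E) = 2*E*(62/9 + E) (T(E) = (E + E)*(E + (⅑)*(-2)*(-13 + 9*(-2))) = (2*E)*(E + (⅑)*(-2)*(-13 - 18)) = (2*E)*(E + (⅑)*(-2)*(-31)) = (2*E)*(E + 62/9) = (2*E)*(62/9 + E) = 2*E*(62/9 + E))
T(r) - 1*77 = (2/9)*23*(62 + 9*23) - 1*77 = (2/9)*23*(62 + 207) - 77 = (2/9)*23*269 - 77 = 12374/9 - 77 = 11681/9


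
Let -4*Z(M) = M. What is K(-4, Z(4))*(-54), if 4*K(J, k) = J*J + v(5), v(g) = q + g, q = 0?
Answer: -567/2 ≈ -283.50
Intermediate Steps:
Z(M) = -M/4
v(g) = g (v(g) = 0 + g = g)
K(J, k) = 5/4 + J**2/4 (K(J, k) = (J*J + 5)/4 = (J**2 + 5)/4 = (5 + J**2)/4 = 5/4 + J**2/4)
K(-4, Z(4))*(-54) = (5/4 + (1/4)*(-4)**2)*(-54) = (5/4 + (1/4)*16)*(-54) = (5/4 + 4)*(-54) = (21/4)*(-54) = -567/2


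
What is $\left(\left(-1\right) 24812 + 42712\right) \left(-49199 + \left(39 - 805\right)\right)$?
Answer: $-894373500$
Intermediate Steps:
$\left(\left(-1\right) 24812 + 42712\right) \left(-49199 + \left(39 - 805\right)\right) = \left(-24812 + 42712\right) \left(-49199 + \left(39 - 805\right)\right) = 17900 \left(-49199 - 766\right) = 17900 \left(-49965\right) = -894373500$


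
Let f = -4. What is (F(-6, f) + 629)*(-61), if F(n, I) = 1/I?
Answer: -153415/4 ≈ -38354.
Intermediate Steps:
(F(-6, f) + 629)*(-61) = (1/(-4) + 629)*(-61) = (-¼ + 629)*(-61) = (2515/4)*(-61) = -153415/4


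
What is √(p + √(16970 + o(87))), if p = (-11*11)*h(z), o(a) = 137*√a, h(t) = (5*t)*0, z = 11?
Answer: (16970 + 137*√87)^(¼) ≈ 11.623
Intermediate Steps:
h(t) = 0
p = 0 (p = -11*11*0 = -121*0 = 0)
√(p + √(16970 + o(87))) = √(0 + √(16970 + 137*√87)) = √(√(16970 + 137*√87)) = (16970 + 137*√87)^(¼)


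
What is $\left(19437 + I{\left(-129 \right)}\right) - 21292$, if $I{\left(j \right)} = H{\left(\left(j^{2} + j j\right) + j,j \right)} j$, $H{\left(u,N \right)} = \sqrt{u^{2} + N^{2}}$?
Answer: $-1855 - 83205 \sqrt{2642} \approx -4.2786 \cdot 10^{6}$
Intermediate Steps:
$H{\left(u,N \right)} = \sqrt{N^{2} + u^{2}}$
$I{\left(j \right)} = j \sqrt{j^{2} + \left(j + 2 j^{2}\right)^{2}}$ ($I{\left(j \right)} = \sqrt{j^{2} + \left(\left(j^{2} + j j\right) + j\right)^{2}} j = \sqrt{j^{2} + \left(\left(j^{2} + j^{2}\right) + j\right)^{2}} j = \sqrt{j^{2} + \left(2 j^{2} + j\right)^{2}} j = \sqrt{j^{2} + \left(j + 2 j^{2}\right)^{2}} j = j \sqrt{j^{2} + \left(j + 2 j^{2}\right)^{2}}$)
$\left(19437 + I{\left(-129 \right)}\right) - 21292 = \left(19437 - 129 \sqrt{\left(-129\right)^{2} \left(1 + \left(1 + 2 \left(-129\right)\right)^{2}\right)}\right) - 21292 = \left(19437 - 129 \sqrt{16641 \left(1 + \left(1 - 258\right)^{2}\right)}\right) - 21292 = \left(19437 - 129 \sqrt{16641 \left(1 + \left(-257\right)^{2}\right)}\right) - 21292 = \left(19437 - 129 \sqrt{16641 \left(1 + 66049\right)}\right) - 21292 = \left(19437 - 129 \sqrt{16641 \cdot 66050}\right) - 21292 = \left(19437 - 129 \sqrt{1099138050}\right) - 21292 = \left(19437 - 129 \cdot 645 \sqrt{2642}\right) - 21292 = \left(19437 - 83205 \sqrt{2642}\right) - 21292 = -1855 - 83205 \sqrt{2642}$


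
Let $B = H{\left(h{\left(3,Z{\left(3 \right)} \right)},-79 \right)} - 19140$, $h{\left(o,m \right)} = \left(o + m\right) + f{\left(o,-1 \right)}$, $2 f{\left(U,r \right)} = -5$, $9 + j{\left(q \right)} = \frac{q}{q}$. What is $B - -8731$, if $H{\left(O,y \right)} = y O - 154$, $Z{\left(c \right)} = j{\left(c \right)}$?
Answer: $- \frac{19941}{2} \approx -9970.5$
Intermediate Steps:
$j{\left(q \right)} = -8$ ($j{\left(q \right)} = -9 + \frac{q}{q} = -9 + 1 = -8$)
$f{\left(U,r \right)} = - \frac{5}{2}$ ($f{\left(U,r \right)} = \frac{1}{2} \left(-5\right) = - \frac{5}{2}$)
$Z{\left(c \right)} = -8$
$h{\left(o,m \right)} = - \frac{5}{2} + m + o$ ($h{\left(o,m \right)} = \left(o + m\right) - \frac{5}{2} = \left(m + o\right) - \frac{5}{2} = - \frac{5}{2} + m + o$)
$H{\left(O,y \right)} = -154 + O y$ ($H{\left(O,y \right)} = O y - 154 = -154 + O y$)
$B = - \frac{37403}{2}$ ($B = \left(-154 + \left(- \frac{5}{2} - 8 + 3\right) \left(-79\right)\right) - 19140 = \left(-154 - - \frac{1185}{2}\right) - 19140 = \left(-154 + \frac{1185}{2}\right) - 19140 = \frac{877}{2} - 19140 = - \frac{37403}{2} \approx -18702.0$)
$B - -8731 = - \frac{37403}{2} - -8731 = - \frac{37403}{2} + 8731 = - \frac{19941}{2}$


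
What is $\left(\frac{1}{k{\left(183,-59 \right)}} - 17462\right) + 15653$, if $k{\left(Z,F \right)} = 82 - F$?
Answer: $- \frac{255068}{141} \approx -1809.0$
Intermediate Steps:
$\left(\frac{1}{k{\left(183,-59 \right)}} - 17462\right) + 15653 = \left(\frac{1}{82 - -59} - 17462\right) + 15653 = \left(\frac{1}{82 + 59} - 17462\right) + 15653 = \left(\frac{1}{141} - 17462\right) + 15653 = - \frac{2462141}{141} + 15653 = - \frac{255068}{141}$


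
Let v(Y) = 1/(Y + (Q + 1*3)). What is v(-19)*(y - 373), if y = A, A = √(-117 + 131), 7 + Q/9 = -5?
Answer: 373/124 - √14/124 ≈ 2.9779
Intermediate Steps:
Q = -108 (Q = -63 + 9*(-5) = -63 - 45 = -108)
A = √14 ≈ 3.7417
y = √14 ≈ 3.7417
v(Y) = 1/(-105 + Y) (v(Y) = 1/(Y + (-108 + 1*3)) = 1/(Y + (-108 + 3)) = 1/(Y - 105) = 1/(-105 + Y))
v(-19)*(y - 373) = (√14 - 373)/(-105 - 19) = (-373 + √14)/(-124) = -(-373 + √14)/124 = 373/124 - √14/124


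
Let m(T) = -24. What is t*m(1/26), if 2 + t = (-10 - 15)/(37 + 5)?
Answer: 436/7 ≈ 62.286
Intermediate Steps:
t = -109/42 (t = -2 + (-10 - 15)/(37 + 5) = -2 - 25/42 = -109/42 ≈ -2.5952)
t*m(1/26) = -109/42*(-24) = 436/7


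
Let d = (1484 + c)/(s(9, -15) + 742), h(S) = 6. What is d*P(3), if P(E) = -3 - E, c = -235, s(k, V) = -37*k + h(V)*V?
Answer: -7494/319 ≈ -23.492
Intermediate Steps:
s(k, V) = -37*k + 6*V
d = 1249/319 (d = (1484 - 235)/((-37*9 + 6*(-15)) + 742) = 1249/((-333 - 90) + 742) = 1249/(-423 + 742) = 1249/319 ≈ 3.9154)
d*P(3) = 1249*(-3 - 1*3)/319 = 1249*(-3 - 3)/319 = (1249/319)*(-6) = -7494/319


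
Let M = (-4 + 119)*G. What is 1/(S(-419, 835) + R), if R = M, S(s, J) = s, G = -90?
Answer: -1/10769 ≈ -9.2859e-5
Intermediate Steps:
M = -10350 (M = (-4 + 119)*(-90) = 115*(-90) = -10350)
R = -10350
1/(S(-419, 835) + R) = 1/(-419 - 10350) = 1/(-10769) = -1/10769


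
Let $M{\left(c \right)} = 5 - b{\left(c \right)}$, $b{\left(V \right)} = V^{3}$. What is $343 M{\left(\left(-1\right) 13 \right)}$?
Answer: $755286$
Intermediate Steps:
$M{\left(c \right)} = 5 - c^{3}$
$343 M{\left(\left(-1\right) 13 \right)} = 343 \left(5 - \left(\left(-1\right) 13\right)^{3}\right) = 343 \left(5 - \left(-13\right)^{3}\right) = 343 \left(5 - -2197\right) = 343 \left(5 + 2197\right) = 343 \cdot 2202 = 755286$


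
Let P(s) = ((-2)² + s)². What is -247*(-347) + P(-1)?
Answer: 85718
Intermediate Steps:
P(s) = (4 + s)²
-247*(-347) + P(-1) = -247*(-347) + (4 - 1)² = 85709 + 3² = 85709 + 9 = 85718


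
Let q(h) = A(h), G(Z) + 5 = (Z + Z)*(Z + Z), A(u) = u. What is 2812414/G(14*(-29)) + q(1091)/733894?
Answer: 66604293515/15609191486 ≈ 4.2670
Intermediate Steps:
G(Z) = -5 + 4*Z**2 (G(Z) = -5 + (Z + Z)*(Z + Z) = -5 + (2*Z)*(2*Z) = -5 + 4*Z**2)
q(h) = h
2812414/G(14*(-29)) + q(1091)/733894 = 2812414/(-5 + 4*(14*(-29))**2) + 1091/733894 = 2812414/(-5 + 4*(-406)**2) + 1091*(1/733894) = 2812414/(-5 + 4*164836) + 1091/733894 = 2812414/(-5 + 659344) + 1091/733894 = 2812414/659339 + 1091/733894 = 66604293515/15609191486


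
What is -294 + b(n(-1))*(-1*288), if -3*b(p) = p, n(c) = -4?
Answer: -678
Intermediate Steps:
b(p) = -p/3
-294 + b(n(-1))*(-1*288) = -294 + (-⅓*(-4))*(-1*288) = -294 + (4/3)*(-288) = -294 - 384 = -678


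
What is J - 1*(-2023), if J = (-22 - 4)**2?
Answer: 2699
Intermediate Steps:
J = 676 (J = (-26)**2 = 676)
J - 1*(-2023) = 676 - 1*(-2023) = 676 + 2023 = 2699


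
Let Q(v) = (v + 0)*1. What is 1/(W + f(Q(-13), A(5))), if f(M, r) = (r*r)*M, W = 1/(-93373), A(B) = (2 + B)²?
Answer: -93373/2914451450 ≈ -3.2038e-5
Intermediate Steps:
Q(v) = v (Q(v) = v*1 = v)
W = -1/93373 ≈ -1.0710e-5
f(M, r) = M*r² (f(M, r) = r²*M = M*r²)
1/(W + f(Q(-13), A(5))) = 1/(-1/93373 - 13*(2 + 5)⁴) = 1/(-1/93373 - 13*(7²)²) = 1/(-1/93373 - 13*49²) = 1/(-1/93373 - 13*2401) = 1/(-1/93373 - 31213) = 1/(-2914451450/93373) = -93373/2914451450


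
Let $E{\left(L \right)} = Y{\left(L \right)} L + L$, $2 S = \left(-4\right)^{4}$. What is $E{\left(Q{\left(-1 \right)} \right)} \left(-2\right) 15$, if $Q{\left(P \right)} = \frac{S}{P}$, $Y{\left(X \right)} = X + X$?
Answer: $-979200$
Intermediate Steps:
$S = 128$ ($S = \frac{\left(-4\right)^{4}}{2} = \frac{1}{2} \cdot 256 = 128$)
$Y{\left(X \right)} = 2 X$
$Q{\left(P \right)} = \frac{128}{P}$
$E{\left(L \right)} = L + 2 L^{2}$ ($E{\left(L \right)} = 2 L L + L = 2 L^{2} + L = L + 2 L^{2}$)
$E{\left(Q{\left(-1 \right)} \right)} \left(-2\right) 15 = \frac{128}{-1} \left(1 + 2 \frac{128}{-1}\right) \left(-2\right) 15 = 128 \left(-1\right) \left(1 + 2 \cdot 128 \left(-1\right)\right) \left(-2\right) 15 = - 128 \left(1 + 2 \left(-128\right)\right) \left(-2\right) 15 = - 128 \left(1 - 256\right) \left(-2\right) 15 = \left(-128\right) \left(-255\right) \left(-2\right) 15 = 32640 \left(-2\right) 15 = \left(-65280\right) 15 = -979200$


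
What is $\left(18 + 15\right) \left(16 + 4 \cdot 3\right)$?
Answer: $924$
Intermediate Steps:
$\left(18 + 15\right) \left(16 + 4 \cdot 3\right) = 33 \left(16 + 12\right) = 33 \cdot 28 = 924$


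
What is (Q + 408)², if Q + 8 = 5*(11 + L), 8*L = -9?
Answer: 12924025/64 ≈ 2.0194e+5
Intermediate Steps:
L = -9/8 (L = (⅛)*(-9) = -9/8 ≈ -1.1250)
Q = 331/8 (Q = -8 + 5*(11 - 9/8) = -8 + 5*(79/8) = -8 + 395/8 = 331/8 ≈ 41.375)
(Q + 408)² = (331/8 + 408)² = (3595/8)² = 12924025/64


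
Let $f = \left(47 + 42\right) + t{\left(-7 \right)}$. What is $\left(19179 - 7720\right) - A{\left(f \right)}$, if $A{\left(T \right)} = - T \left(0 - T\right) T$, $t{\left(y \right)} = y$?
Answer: $-539909$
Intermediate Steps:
$f = 82$ ($f = \left(47 + 42\right) - 7 = 89 - 7 = 82$)
$A{\left(T \right)} = T^{3}$ ($A{\left(T \right)} = - T \left(- T\right) T = - - T^{2} T = - \left(-1\right) T^{3} = T^{3}$)
$\left(19179 - 7720\right) - A{\left(f \right)} = \left(19179 - 7720\right) - 82^{3} = 11459 - 551368 = -539909$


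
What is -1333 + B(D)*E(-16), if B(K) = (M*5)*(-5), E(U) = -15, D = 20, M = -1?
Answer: -1708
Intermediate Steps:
B(K) = 25 (B(K) = -1*5*(-5) = -5*(-5) = 25)
-1333 + B(D)*E(-16) = -1333 + 25*(-15) = -1333 - 375 = -1708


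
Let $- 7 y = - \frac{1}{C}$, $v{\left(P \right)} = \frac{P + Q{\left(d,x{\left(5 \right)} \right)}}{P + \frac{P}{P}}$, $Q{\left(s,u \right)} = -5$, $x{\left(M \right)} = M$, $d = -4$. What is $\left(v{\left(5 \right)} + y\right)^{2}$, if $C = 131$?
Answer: $\frac{1}{840889} \approx 1.1892 \cdot 10^{-6}$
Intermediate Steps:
$v{\left(P \right)} = \frac{-5 + P}{1 + P}$ ($v{\left(P \right)} = \frac{P - 5}{P + \frac{P}{P}} = \frac{-5 + P}{P + 1} = \frac{-5 + P}{1 + P}$)
$y = \frac{1}{917}$ ($y = - \frac{\left(-1\right) \frac{1}{131}}{7} = \left(- \frac{1}{7}\right) \left(- \frac{1}{131}\right) = \frac{1}{917} \approx 0.0010905$)
$\left(v{\left(5 \right)} + y\right)^{2} = \left(\frac{-5 + 5}{1 + 5} + \frac{1}{917}\right)^{2} = \left(\frac{1}{6} \cdot 0 + \frac{1}{917}\right)^{2} = \left(0 + \frac{1}{917}\right)^{2} = \left(\frac{1}{917}\right)^{2} = \frac{1}{840889}$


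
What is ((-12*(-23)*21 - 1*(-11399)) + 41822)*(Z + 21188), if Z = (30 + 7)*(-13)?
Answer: 1222065019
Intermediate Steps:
Z = -481 (Z = 37*(-13) = -481)
((-12*(-23)*21 - 1*(-11399)) + 41822)*(Z + 21188) = ((-12*(-23)*21 - 1*(-11399)) + 41822)*(-481 + 21188) = ((276*21 + 11399) + 41822)*20707 = ((5796 + 11399) + 41822)*20707 = (17195 + 41822)*20707 = 59017*20707 = 1222065019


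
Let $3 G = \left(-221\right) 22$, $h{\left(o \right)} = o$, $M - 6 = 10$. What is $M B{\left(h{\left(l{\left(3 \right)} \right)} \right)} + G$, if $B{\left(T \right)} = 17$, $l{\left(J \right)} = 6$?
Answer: $- \frac{4046}{3} \approx -1348.7$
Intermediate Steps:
$M = 16$ ($M = 6 + 10 = 16$)
$G = - \frac{4862}{3}$ ($G = \frac{\left(-221\right) 22}{3} = \frac{1}{3} \left(-4862\right) = - \frac{4862}{3} \approx -1620.7$)
$M B{\left(h{\left(l{\left(3 \right)} \right)} \right)} + G = 16 \cdot 17 - \frac{4862}{3} = 272 - \frac{4862}{3} = - \frac{4046}{3}$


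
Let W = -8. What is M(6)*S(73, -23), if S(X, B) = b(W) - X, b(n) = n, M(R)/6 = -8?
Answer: 3888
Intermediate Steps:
M(R) = -48 (M(R) = 6*(-8) = -48)
S(X, B) = -8 - X
M(6)*S(73, -23) = -48*(-8 - 1*73) = -48*(-8 - 73) = -48*(-81) = 3888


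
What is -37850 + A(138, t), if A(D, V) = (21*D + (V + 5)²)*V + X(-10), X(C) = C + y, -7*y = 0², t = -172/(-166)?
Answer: -19909338042/571787 ≈ -34820.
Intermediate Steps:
t = 86/83 (t = -172*(-1/166) = 86/83 ≈ 1.0361)
y = 0 (y = -⅐*0² = -⅐*0 = 0)
X(C) = C (X(C) = C + 0 = C)
A(D, V) = -10 + V*((5 + V)² + 21*D) (A(D, V) = (21*D + (V + 5)²)*V - 10 = (21*D + (5 + V)²)*V - 10 = ((5 + V)² + 21*D)*V - 10 = V*((5 + V)² + 21*D) - 10 = -10 + V*((5 + V)² + 21*D))
-37850 + A(138, t) = -37850 + (-10 + 86*(5 + 86/83)²/83 + 21*138*(86/83)) = -37850 + (-10 + 86*(501/83)²/83 + 249228/83) = -37850 + (-10 + (86/83)*(251001/6889) + 249228/83) = -37850 + (-10 + 21586086/571787 + 249228/83) = -37850 + 1732799908/571787 = -19909338042/571787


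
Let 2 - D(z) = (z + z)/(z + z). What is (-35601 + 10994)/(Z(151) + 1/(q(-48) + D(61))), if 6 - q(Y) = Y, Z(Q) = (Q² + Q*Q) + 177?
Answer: -1353385/2517846 ≈ -0.53752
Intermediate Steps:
Z(Q) = 177 + 2*Q² (Z(Q) = (Q² + Q²) + 177 = 2*Q² + 177 = 177 + 2*Q²)
D(z) = 1 (D(z) = 2 - (z + z)/(z + z) = 2 - 2*z/(2*z) = 2 - 2*z*1/(2*z) = 2 - 1*1 = 2 - 1 = 1)
q(Y) = 6 - Y
(-35601 + 10994)/(Z(151) + 1/(q(-48) + D(61))) = (-35601 + 10994)/((177 + 2*151²) + 1/((6 - 1*(-48)) + 1)) = -24607/((177 + 2*22801) + 1/((6 + 48) + 1)) = -24607/((177 + 45602) + 1/(54 + 1)) = -24607/(45779 + 1/55) = -24607/2517846/55 = -24607*55/2517846 = -1353385/2517846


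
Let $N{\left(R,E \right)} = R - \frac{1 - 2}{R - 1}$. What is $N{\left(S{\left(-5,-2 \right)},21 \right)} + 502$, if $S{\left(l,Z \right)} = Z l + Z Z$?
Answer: $\frac{6709}{13} \approx 516.08$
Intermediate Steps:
$S{\left(l,Z \right)} = Z^{2} + Z l$ ($S{\left(l,Z \right)} = Z l + Z^{2} = Z^{2} + Z l$)
$N{\left(R,E \right)} = R + \frac{1}{-1 + R}$ ($N{\left(R,E \right)} = R - - \frac{1}{-1 + R} = R + \frac{1}{-1 + R}$)
$N{\left(S{\left(-5,-2 \right)},21 \right)} + 502 = \frac{1 + \left(- 2 \left(-2 - 5\right)\right)^{2} - - 2 \left(-2 - 5\right)}{-1 - 2 \left(-2 - 5\right)} + 502 = \frac{1 + \left(\left(-2\right) \left(-7\right)\right)^{2} - \left(-2\right) \left(-7\right)}{-1 - -14} + 502 = \frac{1 + 14^{2} - 14}{-1 + 14} + 502 = \frac{1 + 196 - 14}{13} + 502 = \frac{1}{13} \cdot 183 + 502 = \frac{183}{13} + 502 = \frac{6709}{13}$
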